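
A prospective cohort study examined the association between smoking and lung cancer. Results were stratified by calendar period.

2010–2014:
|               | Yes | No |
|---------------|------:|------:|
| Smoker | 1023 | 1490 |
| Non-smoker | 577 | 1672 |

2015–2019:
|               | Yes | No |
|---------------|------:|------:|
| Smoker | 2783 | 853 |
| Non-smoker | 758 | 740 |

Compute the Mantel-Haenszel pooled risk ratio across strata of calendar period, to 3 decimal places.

RR_MH = Σ(aᵢ·n₀ᵢ/nᵢ) / Σ(cᵢ·n₁ᵢ/nᵢ), with n₁ᵢ = aᵢ+bᵢ (exposed), n₀ᵢ = cᵢ+dᵢ (unexposed), nᵢ = n₁ᵢ+n₀ᵢ.
Stratum 1 (2010–2014): n₁ = 2513, n₀ = 2249, n = 4762; a·n₀/n = 1023·2249/4762 = 483.1430; c·n₁/n = 577·2513/4762 = 304.4941
Stratum 2 (2015–2019): n₁ = 3636, n₀ = 1498, n = 5134; a·n₀/n = 2783·1498/5134 = 812.0245; c·n₁/n = 758·3636/5134 = 536.8305
RR_MH = (483.1430 + 812.0245) / (304.4941 + 536.8305) = 1295.1675 / 841.3247 = 1.53944

1.539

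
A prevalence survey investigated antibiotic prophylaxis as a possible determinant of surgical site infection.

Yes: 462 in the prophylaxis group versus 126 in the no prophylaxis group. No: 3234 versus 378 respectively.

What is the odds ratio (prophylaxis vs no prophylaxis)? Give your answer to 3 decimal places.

From the description: a = 462, b = 3234, c = 126, d = 378.
OR = (a·d)/(b·c) = (462 × 378) / (3234 × 126) = 174636 / 407484 = 0.42857
Exposure is associated with lower odds of surgical site infection (OR = 0.43 < 1).

0.429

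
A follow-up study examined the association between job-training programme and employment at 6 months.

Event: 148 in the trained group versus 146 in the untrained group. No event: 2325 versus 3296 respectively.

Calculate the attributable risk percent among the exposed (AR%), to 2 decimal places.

From the description: a = 148, b = 2325, c = 146, d = 3296.
Risk in exposed = 148/2473 = 0.05985; risk in unexposed = 146/3442 = 0.04242.
RR = 0.05985/0.04242 = 1.41090
AR% = (RR − 1)/RR × 100 = (1.41090 − 1)/1.41090 × 100 = 29.1232%

29.12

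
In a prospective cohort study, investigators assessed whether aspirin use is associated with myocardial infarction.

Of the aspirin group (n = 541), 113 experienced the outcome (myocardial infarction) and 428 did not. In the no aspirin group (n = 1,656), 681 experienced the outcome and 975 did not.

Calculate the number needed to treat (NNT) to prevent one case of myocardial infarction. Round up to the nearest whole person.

Risk in treated group = 113/541 = 0.20887; risk in control = 681/1656 = 0.41123.
Absolute risk reduction = 0.41123 − 0.20887 = 0.20236
NNT = 1 / ARR = 1 / 0.20236 = 4.942 → round up → 5

5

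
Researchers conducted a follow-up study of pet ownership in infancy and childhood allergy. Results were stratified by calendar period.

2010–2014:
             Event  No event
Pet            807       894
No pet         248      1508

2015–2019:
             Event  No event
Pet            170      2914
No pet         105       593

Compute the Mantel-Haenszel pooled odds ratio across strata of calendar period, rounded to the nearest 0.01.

2.61

OR_MH = Σ(aᵢdᵢ/nᵢ) / Σ(bᵢcᵢ/nᵢ), where nᵢ is the stratum total.
Stratum 1 (2010–2014): n = 3457; a·d/n = 807·1508/3457 = 352.0266; b·c/n = 894·248/3457 = 64.1342
Stratum 2 (2015–2019): n = 3782; a·d/n = 170·593/3782 = 26.6552; b·c/n = 2914·105/3782 = 80.9016
OR_MH = (352.0266 + 26.6552) / (64.1342 + 80.9016) = 378.6818 / 145.0359 = 2.61095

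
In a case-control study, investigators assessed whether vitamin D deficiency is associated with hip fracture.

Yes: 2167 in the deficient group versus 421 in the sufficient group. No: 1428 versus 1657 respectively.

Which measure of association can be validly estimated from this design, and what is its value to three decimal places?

5.973

From the description: a = 2167, b = 1428, c = 421, d = 1657.
This is a case-control study: participants were sampled on outcome status, so risks in the source population cannot be estimated directly — relative risk is not valid here. The odds ratio is the appropriate measure.
OR = (a·d)/(b·c) = (2167 × 1657) / (1428 × 421) = 3590719 / 601188 = 5.97271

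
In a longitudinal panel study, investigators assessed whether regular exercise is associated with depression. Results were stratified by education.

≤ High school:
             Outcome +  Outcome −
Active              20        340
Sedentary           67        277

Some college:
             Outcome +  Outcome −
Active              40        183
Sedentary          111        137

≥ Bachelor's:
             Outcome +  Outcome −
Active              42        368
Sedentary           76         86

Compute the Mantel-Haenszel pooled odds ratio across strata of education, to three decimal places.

0.208

OR_MH = Σ(aᵢdᵢ/nᵢ) / Σ(bᵢcᵢ/nᵢ), where nᵢ is the stratum total.
Stratum 1 (≤ High school): n = 704; a·d/n = 20·277/704 = 7.8693; b·c/n = 340·67/704 = 32.3580
Stratum 2 (Some college): n = 471; a·d/n = 40·137/471 = 11.6348; b·c/n = 183·111/471 = 43.1274
Stratum 3 (≥ Bachelor's): n = 572; a·d/n = 42·86/572 = 6.3147; b·c/n = 368·76/572 = 48.8951
OR_MH = (7.8693 + 11.6348 + 6.3147) / (32.3580 + 43.1274 + 48.8951) = 25.8188 / 124.3804 = 0.20758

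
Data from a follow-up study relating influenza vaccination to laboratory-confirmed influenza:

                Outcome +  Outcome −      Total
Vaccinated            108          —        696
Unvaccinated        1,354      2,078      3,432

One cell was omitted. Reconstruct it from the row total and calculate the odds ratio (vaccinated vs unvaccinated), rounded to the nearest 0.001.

The missing cell is in the exposed row: 696 − 108 = 588.
So a = 108, b = 588, c = 1354, d = 2078.
OR = (a·d)/(b·c) = (108 × 2078) / (588 × 1354) = 224424 / 796152 = 0.28189

0.282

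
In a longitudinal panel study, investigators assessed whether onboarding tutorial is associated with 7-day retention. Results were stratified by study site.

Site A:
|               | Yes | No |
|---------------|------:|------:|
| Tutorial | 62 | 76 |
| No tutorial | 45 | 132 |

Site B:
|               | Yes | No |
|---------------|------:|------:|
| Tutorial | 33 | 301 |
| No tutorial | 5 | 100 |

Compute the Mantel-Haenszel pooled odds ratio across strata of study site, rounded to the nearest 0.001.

OR_MH = Σ(aᵢdᵢ/nᵢ) / Σ(bᵢcᵢ/nᵢ), where nᵢ is the stratum total.
Stratum 1 (Site A): n = 315; a·d/n = 62·132/315 = 25.9810; b·c/n = 76·45/315 = 10.8571
Stratum 2 (Site B): n = 439; a·d/n = 33·100/439 = 7.5171; b·c/n = 301·5/439 = 3.4282
OR_MH = (25.9810 + 7.5171) / (10.8571 + 3.4282) = 33.4980 / 14.2854 = 2.34492

2.345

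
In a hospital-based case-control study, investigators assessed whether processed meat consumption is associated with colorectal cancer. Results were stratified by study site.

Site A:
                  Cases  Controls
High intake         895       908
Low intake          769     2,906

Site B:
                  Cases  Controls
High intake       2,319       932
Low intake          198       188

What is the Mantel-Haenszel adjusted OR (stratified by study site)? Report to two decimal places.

3.34

OR_MH = Σ(aᵢdᵢ/nᵢ) / Σ(bᵢcᵢ/nᵢ), where nᵢ is the stratum total.
Stratum 1 (Site A): n = 5478; a·d/n = 895·2906/5478 = 474.7846; b·c/n = 908·769/5478 = 127.4648
Stratum 2 (Site B): n = 3637; a·d/n = 2319·188/3637 = 119.8713; b·c/n = 932·198/3637 = 50.7385
OR_MH = (474.7846 + 119.8713) / (127.4648 + 50.7385) = 594.6559 / 178.2033 = 3.33695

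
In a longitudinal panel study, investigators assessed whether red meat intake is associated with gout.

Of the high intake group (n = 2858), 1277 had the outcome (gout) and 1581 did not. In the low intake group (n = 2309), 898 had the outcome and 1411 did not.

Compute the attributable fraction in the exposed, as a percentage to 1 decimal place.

13.0

From the description: a = 1277, b = 1581, c = 898, d = 1411.
Risk in exposed = 1277/2858 = 0.44682; risk in unexposed = 898/2309 = 0.38891.
RR = 0.44682/0.38891 = 1.14888
AR% = (RR − 1)/RR × 100 = (1.14888 − 1)/1.14888 × 100 = 12.9590%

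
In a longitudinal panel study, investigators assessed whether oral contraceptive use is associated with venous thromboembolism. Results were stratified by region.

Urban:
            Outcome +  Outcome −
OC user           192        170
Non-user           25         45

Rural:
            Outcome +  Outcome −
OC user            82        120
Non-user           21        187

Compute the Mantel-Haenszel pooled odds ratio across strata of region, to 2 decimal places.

OR_MH = Σ(aᵢdᵢ/nᵢ) / Σ(bᵢcᵢ/nᵢ), where nᵢ is the stratum total.
Stratum 1 (Urban): n = 432; a·d/n = 192·45/432 = 20.0000; b·c/n = 170·25/432 = 9.8380
Stratum 2 (Rural): n = 410; a·d/n = 82·187/410 = 37.4000; b·c/n = 120·21/410 = 6.1463
OR_MH = (20.0000 + 37.4000) / (9.8380 + 6.1463) = 57.4000 / 15.9843 = 3.59102

3.59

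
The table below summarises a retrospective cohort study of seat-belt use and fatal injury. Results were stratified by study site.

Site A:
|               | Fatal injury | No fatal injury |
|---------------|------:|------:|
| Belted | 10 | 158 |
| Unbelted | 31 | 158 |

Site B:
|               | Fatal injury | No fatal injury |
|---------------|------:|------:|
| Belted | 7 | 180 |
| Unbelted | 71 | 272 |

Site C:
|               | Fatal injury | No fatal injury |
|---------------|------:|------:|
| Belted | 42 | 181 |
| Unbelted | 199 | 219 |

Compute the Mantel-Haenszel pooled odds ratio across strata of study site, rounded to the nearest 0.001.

OR_MH = Σ(aᵢdᵢ/nᵢ) / Σ(bᵢcᵢ/nᵢ), where nᵢ is the stratum total.
Stratum 1 (Site A): n = 357; a·d/n = 10·158/357 = 4.4258; b·c/n = 158·31/357 = 13.7199
Stratum 2 (Site B): n = 530; a·d/n = 7·272/530 = 3.5925; b·c/n = 180·71/530 = 24.1132
Stratum 3 (Site C): n = 641; a·d/n = 42·219/641 = 14.3495; b·c/n = 181·199/641 = 56.1919
OR_MH = (4.4258 + 3.5925 + 14.3495) / (13.7199 + 24.1132 + 56.1919) = 22.3677 / 94.0250 = 0.23789

0.238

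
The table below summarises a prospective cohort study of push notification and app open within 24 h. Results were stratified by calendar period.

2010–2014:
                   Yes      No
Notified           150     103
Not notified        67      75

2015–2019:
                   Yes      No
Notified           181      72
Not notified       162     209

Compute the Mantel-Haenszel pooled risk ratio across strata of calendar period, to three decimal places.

1.488

RR_MH = Σ(aᵢ·n₀ᵢ/nᵢ) / Σ(cᵢ·n₁ᵢ/nᵢ), with n₁ᵢ = aᵢ+bᵢ (exposed), n₀ᵢ = cᵢ+dᵢ (unexposed), nᵢ = n₁ᵢ+n₀ᵢ.
Stratum 1 (2010–2014): n₁ = 253, n₀ = 142, n = 395; a·n₀/n = 150·142/395 = 53.9241; c·n₁/n = 67·253/395 = 42.9139
Stratum 2 (2015–2019): n₁ = 253, n₀ = 371, n = 624; a·n₀/n = 181·371/624 = 107.6138; c·n₁/n = 162·253/624 = 65.6827
RR_MH = (53.9241 + 107.6138) / (42.9139 + 65.6827) = 161.5378 / 108.5966 = 1.48750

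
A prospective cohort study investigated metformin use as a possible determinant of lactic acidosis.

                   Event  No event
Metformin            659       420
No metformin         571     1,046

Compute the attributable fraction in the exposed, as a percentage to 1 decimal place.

42.2

Cells: a = 659, b = 420, c = 571, d = 1046.
Risk in exposed = 659/1079 = 0.61075; risk in unexposed = 571/1617 = 0.35312.
RR = 0.61075/0.35312 = 1.72957
AR% = (RR − 1)/RR × 100 = (1.72957 − 1)/1.72957 × 100 = 42.1821%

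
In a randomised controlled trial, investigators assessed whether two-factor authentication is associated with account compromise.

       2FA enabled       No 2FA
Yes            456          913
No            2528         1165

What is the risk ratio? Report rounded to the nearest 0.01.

Reading the table with exposure as columns: a = 456 (2FA enabled, case), b = 2528 (2FA enabled, non-case), c = 913 (No 2FA, case), d = 1165.
Risk in exposed = 456/2984 = 0.15282; risk in unexposed = 913/2078 = 0.43936.
RR = 0.15282 / 0.43936 = 0.34781
The risk is 65% lower among the exposed than among the unexposed.

0.35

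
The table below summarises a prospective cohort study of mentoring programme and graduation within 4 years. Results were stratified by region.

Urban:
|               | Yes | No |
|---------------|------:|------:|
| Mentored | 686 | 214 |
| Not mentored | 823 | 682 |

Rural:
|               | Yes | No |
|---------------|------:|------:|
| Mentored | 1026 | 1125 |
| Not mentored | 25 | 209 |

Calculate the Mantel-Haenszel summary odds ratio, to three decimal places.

OR_MH = Σ(aᵢdᵢ/nᵢ) / Σ(bᵢcᵢ/nᵢ), where nᵢ is the stratum total.
Stratum 1 (Urban): n = 2405; a·d/n = 686·682/2405 = 194.5331; b·c/n = 214·823/2405 = 73.2316
Stratum 2 (Rural): n = 2385; a·d/n = 1026·209/2385 = 89.9094; b·c/n = 1125·25/2385 = 11.7925
OR_MH = (194.5331 + 89.9094) / (73.2316 + 11.7925) = 284.4425 / 85.0241 = 3.34544

3.345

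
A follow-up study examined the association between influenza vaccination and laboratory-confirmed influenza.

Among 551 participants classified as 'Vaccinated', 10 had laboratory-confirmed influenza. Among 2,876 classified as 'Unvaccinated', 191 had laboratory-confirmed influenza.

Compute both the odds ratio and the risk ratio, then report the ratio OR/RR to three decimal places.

0.951

From the description: a = 10, b = 541, c = 191, d = 2685.
OR = (10·2685)/(541·191) = 26850/103331 = 0.25984
Risk in exposed = 10/551 = 0.01815; risk in unexposed = 191/2876 = 0.06641; RR = 0.27328
OR/RR = 0.25984 / 0.27328 = 0.95085
The outcome is rare in both groups, so OR ≈ RR (ratio near 1).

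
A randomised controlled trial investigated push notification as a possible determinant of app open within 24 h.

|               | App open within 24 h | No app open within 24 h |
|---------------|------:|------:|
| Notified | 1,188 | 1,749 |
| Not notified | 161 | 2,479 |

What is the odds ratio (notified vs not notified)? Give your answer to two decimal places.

Cells: a = 1188, b = 1749, c = 161, d = 2479.
OR = (a·d)/(b·c) = (1188 × 2479) / (1749 × 161) = 2945052 / 281589 = 10.45869
The odds of app open within 24 h are about 10.46 times as high in the notified group.

10.46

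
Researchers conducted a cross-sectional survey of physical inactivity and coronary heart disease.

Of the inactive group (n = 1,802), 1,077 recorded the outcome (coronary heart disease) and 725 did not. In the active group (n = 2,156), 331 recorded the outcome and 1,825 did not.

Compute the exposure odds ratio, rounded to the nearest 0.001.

8.191

From the description: a = 1077, b = 725, c = 331, d = 1825.
OR = (a·d)/(b·c) = (1077 × 1825) / (725 × 331) = 1965525 / 239975 = 8.19054
The odds of coronary heart disease are about 8.19 times as high in the inactive group.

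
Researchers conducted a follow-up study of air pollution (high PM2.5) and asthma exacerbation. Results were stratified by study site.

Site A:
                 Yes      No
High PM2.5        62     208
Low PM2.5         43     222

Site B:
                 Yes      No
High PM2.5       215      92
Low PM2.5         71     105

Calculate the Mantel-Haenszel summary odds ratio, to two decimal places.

OR_MH = Σ(aᵢdᵢ/nᵢ) / Σ(bᵢcᵢ/nᵢ), where nᵢ is the stratum total.
Stratum 1 (Site A): n = 535; a·d/n = 62·222/535 = 25.7271; b·c/n = 208·43/535 = 16.7178
Stratum 2 (Site B): n = 483; a·d/n = 215·105/483 = 46.7391; b·c/n = 92·71/483 = 13.5238
OR_MH = (25.7271 + 46.7391) / (16.7178 + 13.5238) = 72.4662 / 30.2416 = 2.39625

2.40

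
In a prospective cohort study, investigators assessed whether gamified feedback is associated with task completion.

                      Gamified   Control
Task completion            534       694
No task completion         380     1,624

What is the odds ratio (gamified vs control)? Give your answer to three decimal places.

Reading the table with exposure as columns: a = 534 (Gamified, case), b = 380 (Gamified, non-case), c = 694 (Control, case), d = 1624.
OR = (a·d)/(b·c) = (534 × 1624) / (380 × 694) = 867216 / 263720 = 3.28840
The odds of task completion are about 3.29 times as high in the gamified group.

3.288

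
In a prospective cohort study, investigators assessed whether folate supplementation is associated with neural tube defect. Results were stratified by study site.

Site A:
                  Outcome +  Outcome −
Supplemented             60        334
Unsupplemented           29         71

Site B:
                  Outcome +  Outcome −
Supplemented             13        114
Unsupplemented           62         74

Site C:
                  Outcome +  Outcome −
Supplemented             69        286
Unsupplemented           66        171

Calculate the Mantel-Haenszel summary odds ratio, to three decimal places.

0.411

OR_MH = Σ(aᵢdᵢ/nᵢ) / Σ(bᵢcᵢ/nᵢ), where nᵢ is the stratum total.
Stratum 1 (Site A): n = 494; a·d/n = 60·71/494 = 8.6235; b·c/n = 334·29/494 = 19.6073
Stratum 2 (Site B): n = 263; a·d/n = 13·74/263 = 3.6578; b·c/n = 114·62/263 = 26.8745
Stratum 3 (Site C): n = 592; a·d/n = 69·171/592 = 19.9307; b·c/n = 286·66/592 = 31.8851
OR_MH = (8.6235 + 3.6578 + 19.9307) / (19.6073 + 26.8745 + 31.8851) = 32.2120 / 78.3669 = 0.41104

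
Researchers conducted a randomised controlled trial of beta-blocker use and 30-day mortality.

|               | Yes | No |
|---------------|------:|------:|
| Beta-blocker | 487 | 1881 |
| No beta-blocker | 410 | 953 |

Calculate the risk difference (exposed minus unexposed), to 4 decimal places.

Cells: a = 487, b = 1881, c = 410, d = 953.
Risk in exposed = 487/2368 = 0.205659; risk in unexposed = 410/1363 = 0.300807.
Risk difference = 0.205659 − 0.300807 = -0.095148

-0.0951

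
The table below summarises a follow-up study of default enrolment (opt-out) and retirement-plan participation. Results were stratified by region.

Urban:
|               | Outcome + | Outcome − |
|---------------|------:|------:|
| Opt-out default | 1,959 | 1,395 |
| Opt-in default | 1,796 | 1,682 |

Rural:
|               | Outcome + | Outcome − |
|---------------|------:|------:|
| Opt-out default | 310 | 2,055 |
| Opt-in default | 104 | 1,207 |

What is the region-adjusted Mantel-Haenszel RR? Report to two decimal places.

1.17

RR_MH = Σ(aᵢ·n₀ᵢ/nᵢ) / Σ(cᵢ·n₁ᵢ/nᵢ), with n₁ᵢ = aᵢ+bᵢ (exposed), n₀ᵢ = cᵢ+dᵢ (unexposed), nᵢ = n₁ᵢ+n₀ᵢ.
Stratum 1 (Urban): n₁ = 3354, n₀ = 3478, n = 6832; a·n₀/n = 1959·3478/6832 = 997.2778; c·n₁/n = 1796·3354/6832 = 881.7014
Stratum 2 (Rural): n₁ = 2365, n₀ = 1311, n = 3676; a·n₀/n = 310·1311/3676 = 110.5577; c·n₁/n = 104·2365/3676 = 66.9097
RR_MH = (997.2778 + 110.5577) / (881.7014 + 66.9097) = 1107.8355 / 948.6111 = 1.16785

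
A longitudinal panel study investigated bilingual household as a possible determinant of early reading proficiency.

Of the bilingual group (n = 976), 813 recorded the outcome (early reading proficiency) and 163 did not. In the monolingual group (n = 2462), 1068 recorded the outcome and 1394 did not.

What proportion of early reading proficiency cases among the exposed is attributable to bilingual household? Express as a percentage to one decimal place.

47.9

From the description: a = 813, b = 163, c = 1068, d = 1394.
Risk in exposed = 813/976 = 0.83299; risk in unexposed = 1068/2462 = 0.43379.
RR = 0.83299/0.43379 = 1.92025
AR% = (RR − 1)/RR × 100 = (1.92025 − 1)/1.92025 × 100 = 47.9234%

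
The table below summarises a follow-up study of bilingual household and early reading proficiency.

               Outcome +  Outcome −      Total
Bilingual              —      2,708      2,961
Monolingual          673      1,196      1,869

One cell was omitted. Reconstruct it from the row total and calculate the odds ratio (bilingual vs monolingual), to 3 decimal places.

The missing cell is in the exposed row: 2961 − 2708 = 253.
So a = 253, b = 2708, c = 673, d = 1196.
OR = (a·d)/(b·c) = (253 × 1196) / (2708 × 673) = 302588 / 1822484 = 0.16603

0.166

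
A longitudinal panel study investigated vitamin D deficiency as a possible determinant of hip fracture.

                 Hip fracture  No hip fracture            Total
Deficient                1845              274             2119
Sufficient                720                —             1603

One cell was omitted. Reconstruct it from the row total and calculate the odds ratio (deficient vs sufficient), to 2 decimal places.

The missing cell is in the unexposed row: 1603 − 720 = 883.
So a = 1845, b = 274, c = 720, d = 883.
OR = (a·d)/(b·c) = (1845 × 883) / (274 × 720) = 1629135 / 197280 = 8.25798

8.26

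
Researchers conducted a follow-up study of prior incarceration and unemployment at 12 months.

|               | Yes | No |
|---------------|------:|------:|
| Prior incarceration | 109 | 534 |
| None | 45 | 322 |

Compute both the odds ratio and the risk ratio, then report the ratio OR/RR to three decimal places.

Cells: a = 109, b = 534, c = 45, d = 322.
OR = (109·322)/(534·45) = 35098/24030 = 1.46059
Risk in exposed = 109/643 = 0.16952; risk in unexposed = 45/367 = 0.12262; RR = 1.38251
OR/RR = 1.46059 / 1.38251 = 1.05648
The outcome is not rare, so the OR lies further from 1 than the RR.

1.056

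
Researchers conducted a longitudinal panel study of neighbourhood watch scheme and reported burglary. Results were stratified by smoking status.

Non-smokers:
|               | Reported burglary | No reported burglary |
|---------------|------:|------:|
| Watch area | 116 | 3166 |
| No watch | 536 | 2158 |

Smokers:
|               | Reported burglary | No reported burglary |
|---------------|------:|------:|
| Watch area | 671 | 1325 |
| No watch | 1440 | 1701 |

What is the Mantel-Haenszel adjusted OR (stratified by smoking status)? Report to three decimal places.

0.403

OR_MH = Σ(aᵢdᵢ/nᵢ) / Σ(bᵢcᵢ/nᵢ), where nᵢ is the stratum total.
Stratum 1 (Non-smokers): n = 5976; a·d/n = 116·2158/5976 = 41.8889; b·c/n = 3166·536/5976 = 283.9652
Stratum 2 (Smokers): n = 5137; a·d/n = 671·1701/5137 = 222.1863; b·c/n = 1325·1440/5137 = 371.4230
OR_MH = (41.8889 + 222.1863) / (283.9652 + 371.4230) = 264.0752 / 655.3882 = 0.40293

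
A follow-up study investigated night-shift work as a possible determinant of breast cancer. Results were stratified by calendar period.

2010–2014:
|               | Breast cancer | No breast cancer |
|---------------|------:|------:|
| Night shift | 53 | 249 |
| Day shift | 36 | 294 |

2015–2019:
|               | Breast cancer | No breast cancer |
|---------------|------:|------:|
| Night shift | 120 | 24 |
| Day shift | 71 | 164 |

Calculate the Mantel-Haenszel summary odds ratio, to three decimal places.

4.100

OR_MH = Σ(aᵢdᵢ/nᵢ) / Σ(bᵢcᵢ/nᵢ), where nᵢ is the stratum total.
Stratum 1 (2010–2014): n = 632; a·d/n = 53·294/632 = 24.6551; b·c/n = 249·36/632 = 14.1835
Stratum 2 (2015–2019): n = 379; a·d/n = 120·164/379 = 51.9261; b·c/n = 24·71/379 = 4.4960
OR_MH = (24.6551 + 51.9261) / (14.1835 + 4.4960) = 76.5812 / 18.6796 = 4.09973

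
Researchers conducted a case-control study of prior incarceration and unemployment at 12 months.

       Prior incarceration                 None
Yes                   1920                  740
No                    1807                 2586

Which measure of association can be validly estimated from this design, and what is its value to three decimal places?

Reading the table with exposure as columns: a = 1920 (Prior incarceration, case), b = 1807 (Prior incarceration, non-case), c = 740 (None, case), d = 2586.
This is a case-control study: participants were sampled on outcome status, so risks in the source population cannot be estimated directly — relative risk is not valid here. The odds ratio is the appropriate measure.
OR = (a·d)/(b·c) = (1920 × 2586) / (1807 × 740) = 4965120 / 1337180 = 3.71313

3.713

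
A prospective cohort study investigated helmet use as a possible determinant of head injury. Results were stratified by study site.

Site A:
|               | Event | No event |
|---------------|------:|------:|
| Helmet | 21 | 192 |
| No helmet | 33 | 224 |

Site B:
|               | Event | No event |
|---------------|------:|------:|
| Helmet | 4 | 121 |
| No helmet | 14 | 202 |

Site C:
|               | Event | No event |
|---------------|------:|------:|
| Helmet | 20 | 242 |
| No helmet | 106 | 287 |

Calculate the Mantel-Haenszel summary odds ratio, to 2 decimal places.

OR_MH = Σ(aᵢdᵢ/nᵢ) / Σ(bᵢcᵢ/nᵢ), where nᵢ is the stratum total.
Stratum 1 (Site A): n = 470; a·d/n = 21·224/470 = 10.0085; b·c/n = 192·33/470 = 13.4809
Stratum 2 (Site B): n = 341; a·d/n = 4·202/341 = 2.3695; b·c/n = 121·14/341 = 4.9677
Stratum 3 (Site C): n = 655; a·d/n = 20·287/655 = 8.7634; b·c/n = 242·106/655 = 39.1634
OR_MH = (10.0085 + 2.3695 + 8.7634) / (13.4809 + 4.9677 + 39.1634) = 21.1414 / 57.6120 = 0.36696

0.37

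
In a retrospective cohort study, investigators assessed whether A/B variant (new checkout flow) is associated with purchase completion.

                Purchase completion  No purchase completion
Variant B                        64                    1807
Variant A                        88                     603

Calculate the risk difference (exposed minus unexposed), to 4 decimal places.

Cells: a = 64, b = 1807, c = 88, d = 603.
Risk in exposed = 64/1871 = 0.034206; risk in unexposed = 88/691 = 0.127352.
Risk difference = 0.034206 − 0.127352 = -0.093145

-0.0931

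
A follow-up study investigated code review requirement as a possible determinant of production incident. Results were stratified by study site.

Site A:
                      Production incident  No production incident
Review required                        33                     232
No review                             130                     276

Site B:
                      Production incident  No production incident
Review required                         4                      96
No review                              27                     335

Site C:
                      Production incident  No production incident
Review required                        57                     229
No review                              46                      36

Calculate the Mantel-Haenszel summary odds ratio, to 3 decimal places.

0.278

OR_MH = Σ(aᵢdᵢ/nᵢ) / Σ(bᵢcᵢ/nᵢ), where nᵢ is the stratum total.
Stratum 1 (Site A): n = 671; a·d/n = 33·276/671 = 13.5738; b·c/n = 232·130/671 = 44.9478
Stratum 2 (Site B): n = 462; a·d/n = 4·335/462 = 2.9004; b·c/n = 96·27/462 = 5.6104
Stratum 3 (Site C): n = 368; a·d/n = 57·36/368 = 5.5761; b·c/n = 229·46/368 = 28.6250
OR_MH = (13.5738 + 2.9004 + 5.5761) / (44.9478 + 5.6104 + 28.6250) = 22.0503 / 79.1832 = 0.27847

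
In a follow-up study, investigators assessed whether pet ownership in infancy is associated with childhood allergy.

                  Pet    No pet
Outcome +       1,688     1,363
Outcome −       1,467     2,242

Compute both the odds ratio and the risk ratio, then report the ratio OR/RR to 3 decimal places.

1.338

Reading the table with exposure as columns: a = 1688 (Pet, case), b = 1467 (Pet, non-case), c = 1363 (No pet, case), d = 2242.
OR = (1688·2242)/(1467·1363) = 3784496/1999521 = 1.89270
Risk in exposed = 1688/3155 = 0.53502; risk in unexposed = 1363/3605 = 0.37809; RR = 1.41508
OR/RR = 1.89270 / 1.41508 = 1.33752
The outcome is not rare, so the OR lies further from 1 than the RR.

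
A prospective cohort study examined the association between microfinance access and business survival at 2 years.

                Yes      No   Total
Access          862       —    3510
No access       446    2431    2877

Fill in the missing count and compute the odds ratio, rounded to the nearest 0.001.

The missing cell is in the exposed row: 3510 − 862 = 2648.
So a = 862, b = 2648, c = 446, d = 2431.
OR = (a·d)/(b·c) = (862 × 2431) / (2648 × 446) = 2095522 / 1181008 = 1.77435

1.774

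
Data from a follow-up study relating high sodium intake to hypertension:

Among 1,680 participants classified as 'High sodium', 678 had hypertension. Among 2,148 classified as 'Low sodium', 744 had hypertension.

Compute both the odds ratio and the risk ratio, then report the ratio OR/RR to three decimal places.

From the description: a = 678, b = 1002, c = 744, d = 1404.
OR = (678·1404)/(1002·744) = 951912/745488 = 1.27690
Risk in exposed = 678/1680 = 0.40357; risk in unexposed = 744/2148 = 0.34637; RR = 1.16515
OR/RR = 1.27690 / 1.16515 = 1.09591
The outcome is not rare, so the OR lies further from 1 than the RR.

1.096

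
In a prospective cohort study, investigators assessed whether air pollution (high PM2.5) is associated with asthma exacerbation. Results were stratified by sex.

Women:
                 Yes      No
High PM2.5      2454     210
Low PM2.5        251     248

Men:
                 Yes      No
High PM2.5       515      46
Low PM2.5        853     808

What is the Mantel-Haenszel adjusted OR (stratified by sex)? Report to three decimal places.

11.062

OR_MH = Σ(aᵢdᵢ/nᵢ) / Σ(bᵢcᵢ/nᵢ), where nᵢ is the stratum total.
Stratum 1 (Women): n = 3163; a·d/n = 2454·248/3163 = 192.4097; b·c/n = 210·251/3163 = 16.6646
Stratum 2 (Men): n = 2222; a·d/n = 515·808/2222 = 187.2727; b·c/n = 46·853/2222 = 17.6589
OR_MH = (192.4097 + 187.2727) / (16.6646 + 17.6589) = 379.6825 / 34.3234 = 11.06190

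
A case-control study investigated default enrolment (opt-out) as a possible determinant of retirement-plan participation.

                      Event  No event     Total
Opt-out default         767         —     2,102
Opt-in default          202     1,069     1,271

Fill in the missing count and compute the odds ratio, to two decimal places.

The missing cell is in the exposed row: 2102 − 767 = 1335.
So a = 767, b = 1335, c = 202, d = 1069.
OR = (a·d)/(b·c) = (767 × 1069) / (1335 × 202) = 819923 / 269670 = 3.04047

3.04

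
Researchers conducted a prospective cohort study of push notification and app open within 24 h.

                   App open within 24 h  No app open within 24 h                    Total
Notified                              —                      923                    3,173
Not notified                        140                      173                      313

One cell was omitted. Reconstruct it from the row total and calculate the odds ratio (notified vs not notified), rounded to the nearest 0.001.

The missing cell is in the exposed row: 3173 − 923 = 2250.
So a = 2250, b = 923, c = 140, d = 173.
OR = (a·d)/(b·c) = (2250 × 173) / (923 × 140) = 389250 / 129220 = 3.01230

3.012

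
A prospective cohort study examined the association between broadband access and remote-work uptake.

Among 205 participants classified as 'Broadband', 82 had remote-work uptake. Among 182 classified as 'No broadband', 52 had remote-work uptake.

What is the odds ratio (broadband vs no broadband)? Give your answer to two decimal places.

1.67

From the description: a = 82, b = 123, c = 52, d = 130.
OR = (a·d)/(b·c) = (82 × 130) / (123 × 52) = 10660 / 6396 = 1.66667
The odds of remote-work uptake are about 1.67 times as high in the broadband group.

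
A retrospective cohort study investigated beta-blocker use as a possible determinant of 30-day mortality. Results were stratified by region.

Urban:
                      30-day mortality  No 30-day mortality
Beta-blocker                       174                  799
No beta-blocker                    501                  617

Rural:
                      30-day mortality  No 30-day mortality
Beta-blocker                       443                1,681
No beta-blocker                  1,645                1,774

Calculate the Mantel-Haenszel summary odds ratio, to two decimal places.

0.28

OR_MH = Σ(aᵢdᵢ/nᵢ) / Σ(bᵢcᵢ/nᵢ), where nᵢ is the stratum total.
Stratum 1 (Urban): n = 2091; a·d/n = 174·617/2091 = 51.3429; b·c/n = 799·501/2091 = 191.4390
Stratum 2 (Rural): n = 5543; a·d/n = 443·1774/5543 = 141.7792; b·c/n = 1681·1645/5543 = 498.8715
OR_MH = (51.3429 + 141.7792) / (191.4390 + 498.8715) = 193.1221 / 690.3106 = 0.27976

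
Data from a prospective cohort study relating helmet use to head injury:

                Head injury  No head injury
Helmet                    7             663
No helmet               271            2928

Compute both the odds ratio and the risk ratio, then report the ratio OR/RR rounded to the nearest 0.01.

0.92

Cells: a = 7, b = 663, c = 271, d = 2928.
OR = (7·2928)/(663·271) = 20496/179673 = 0.11407
Risk in exposed = 7/670 = 0.01045; risk in unexposed = 271/3199 = 0.08471; RR = 0.12333
OR/RR = 0.11407 / 0.12333 = 0.92495
The outcome is rare in both groups, so OR ≈ RR (ratio near 1).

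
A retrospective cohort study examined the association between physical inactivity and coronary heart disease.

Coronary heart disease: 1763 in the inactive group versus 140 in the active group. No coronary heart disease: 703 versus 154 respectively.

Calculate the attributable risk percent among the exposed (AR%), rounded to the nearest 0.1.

From the description: a = 1763, b = 703, c = 140, d = 154.
Risk in exposed = 1763/2466 = 0.71492; risk in unexposed = 140/294 = 0.47619.
RR = 0.71492/0.47619 = 1.50134
AR% = (RR − 1)/RR × 100 = (1.50134 − 1)/1.50134 × 100 = 33.3928%

33.4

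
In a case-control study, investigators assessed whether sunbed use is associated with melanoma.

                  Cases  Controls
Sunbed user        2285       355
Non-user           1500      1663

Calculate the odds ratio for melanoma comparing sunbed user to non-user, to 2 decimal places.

7.14

Cells: a = 2285, b = 355, c = 1500, d = 1663.
OR = (a·d)/(b·c) = (2285 × 1663) / (355 × 1500) = 3799955 / 532500 = 7.13607
The odds of melanoma are about 7.14 times as high in the sunbed user group.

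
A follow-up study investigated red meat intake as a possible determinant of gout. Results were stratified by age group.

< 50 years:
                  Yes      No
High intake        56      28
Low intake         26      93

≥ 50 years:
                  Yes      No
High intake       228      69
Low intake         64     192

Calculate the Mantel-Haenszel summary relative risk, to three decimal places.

RR_MH = Σ(aᵢ·n₀ᵢ/nᵢ) / Σ(cᵢ·n₁ᵢ/nᵢ), with n₁ᵢ = aᵢ+bᵢ (exposed), n₀ᵢ = cᵢ+dᵢ (unexposed), nᵢ = n₁ᵢ+n₀ᵢ.
Stratum 1 (< 50 years): n₁ = 84, n₀ = 119, n = 203; a·n₀/n = 56·119/203 = 32.8276; c·n₁/n = 26·84/203 = 10.7586
Stratum 2 (≥ 50 years): n₁ = 297, n₀ = 256, n = 553; a·n₀/n = 228·256/553 = 105.5479; c·n₁/n = 64·297/553 = 34.3725
RR_MH = (32.8276 + 105.5479) / (10.7586 + 34.3725) = 138.3755 / 45.1311 = 3.06608

3.066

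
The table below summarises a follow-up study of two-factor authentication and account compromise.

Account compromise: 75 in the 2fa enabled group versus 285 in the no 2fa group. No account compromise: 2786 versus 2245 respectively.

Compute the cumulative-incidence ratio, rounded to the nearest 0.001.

From the description: a = 75, b = 2786, c = 285, d = 2245.
Risk in exposed = 75/2861 = 0.02621; risk in unexposed = 285/2530 = 0.11265.
RR = 0.02621 / 0.11265 = 0.23271
The risk is 77% lower among the exposed than among the unexposed.

0.233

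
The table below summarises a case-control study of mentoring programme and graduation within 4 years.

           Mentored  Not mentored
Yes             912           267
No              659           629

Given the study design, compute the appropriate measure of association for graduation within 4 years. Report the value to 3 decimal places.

3.260

Reading the table with exposure as columns: a = 912 (Mentored, case), b = 659 (Mentored, non-case), c = 267 (Not mentored, case), d = 629.
This is a case-control study: participants were sampled on outcome status, so risks in the source population cannot be estimated directly — relative risk is not valid here. The odds ratio is the appropriate measure.
OR = (a·d)/(b·c) = (912 × 629) / (659 × 267) = 573648 / 175953 = 3.26023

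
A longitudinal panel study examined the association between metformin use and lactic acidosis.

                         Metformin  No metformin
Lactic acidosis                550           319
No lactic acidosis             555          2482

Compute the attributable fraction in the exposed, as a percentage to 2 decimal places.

77.12

Reading the table with exposure as columns: a = 550 (Metformin, case), b = 555 (Metformin, non-case), c = 319 (No metformin, case), d = 2482.
Risk in exposed = 550/1105 = 0.49774; risk in unexposed = 319/2801 = 0.11389.
RR = 0.49774/0.11389 = 4.37042
AR% = (RR − 1)/RR × 100 = (4.37042 − 1)/4.37042 × 100 = 77.1189%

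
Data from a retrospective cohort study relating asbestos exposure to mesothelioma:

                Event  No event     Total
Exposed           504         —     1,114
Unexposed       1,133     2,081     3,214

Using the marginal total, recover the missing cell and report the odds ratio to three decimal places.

1.518

The missing cell is in the exposed row: 1114 − 504 = 610.
So a = 504, b = 610, c = 1133, d = 2081.
OR = (a·d)/(b·c) = (504 × 2081) / (610 × 1133) = 1048824 / 691130 = 1.51755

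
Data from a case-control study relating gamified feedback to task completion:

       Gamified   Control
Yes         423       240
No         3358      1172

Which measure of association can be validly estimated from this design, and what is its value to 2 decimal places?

0.62

Reading the table with exposure as columns: a = 423 (Gamified, case), b = 3358 (Gamified, non-case), c = 240 (Control, case), d = 1172.
This is a case-control study: participants were sampled on outcome status, so risks in the source population cannot be estimated directly — relative risk is not valid here. The odds ratio is the appropriate measure.
OR = (a·d)/(b·c) = (423 × 1172) / (3358 × 240) = 495756 / 805920 = 0.61514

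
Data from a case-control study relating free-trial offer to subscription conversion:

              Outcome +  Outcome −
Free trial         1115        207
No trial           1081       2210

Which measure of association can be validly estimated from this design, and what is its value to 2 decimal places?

Cells: a = 1115, b = 207, c = 1081, d = 2210.
This is a case-control study: participants were sampled on outcome status, so risks in the source population cannot be estimated directly — relative risk is not valid here. The odds ratio is the appropriate measure.
OR = (a·d)/(b·c) = (1115 × 2210) / (207 × 1081) = 2464150 / 223767 = 11.01212

11.01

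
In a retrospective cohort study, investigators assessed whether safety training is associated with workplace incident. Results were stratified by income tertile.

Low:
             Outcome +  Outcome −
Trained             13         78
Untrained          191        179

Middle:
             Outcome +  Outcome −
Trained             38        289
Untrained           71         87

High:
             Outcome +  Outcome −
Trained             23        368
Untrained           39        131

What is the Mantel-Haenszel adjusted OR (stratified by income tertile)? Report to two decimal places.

0.17

OR_MH = Σ(aᵢdᵢ/nᵢ) / Σ(bᵢcᵢ/nᵢ), where nᵢ is the stratum total.
Stratum 1 (Low): n = 461; a·d/n = 13·179/461 = 5.0477; b·c/n = 78·191/461 = 32.3167
Stratum 2 (Middle): n = 485; a·d/n = 38·87/485 = 6.8165; b·c/n = 289·71/485 = 42.3072
Stratum 3 (High): n = 561; a·d/n = 23·131/561 = 5.3708; b·c/n = 368·39/561 = 25.5829
OR_MH = (5.0477 + 6.8165 + 5.3708) / (32.3167 + 42.3072 + 25.5829) = 17.2350 / 100.2068 = 0.17199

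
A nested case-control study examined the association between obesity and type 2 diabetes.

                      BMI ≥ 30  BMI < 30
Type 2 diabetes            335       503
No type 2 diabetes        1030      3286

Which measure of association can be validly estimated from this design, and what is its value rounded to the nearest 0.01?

2.12

Reading the table with exposure as columns: a = 335 (BMI ≥ 30, case), b = 1030 (BMI ≥ 30, non-case), c = 503 (BMI < 30, case), d = 3286.
This is a nested case-control study: participants were sampled on outcome status, so risks in the source population cannot be estimated directly — relative risk is not valid here. The odds ratio is the appropriate measure.
OR = (a·d)/(b·c) = (335 × 3286) / (1030 × 503) = 1100810 / 518090 = 2.12475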